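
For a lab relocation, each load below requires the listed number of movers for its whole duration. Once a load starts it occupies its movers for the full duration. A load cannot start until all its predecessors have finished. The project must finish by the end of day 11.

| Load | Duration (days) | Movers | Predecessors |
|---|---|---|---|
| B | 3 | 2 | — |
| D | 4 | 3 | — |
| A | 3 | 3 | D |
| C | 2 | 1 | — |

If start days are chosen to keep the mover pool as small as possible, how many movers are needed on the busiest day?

3

Early-start (B@1, D@1, A@5, C@1) gives peak 6: d1:6  d2:6  d3:5  d4:3  d5:3  d6:3  d7:3  d8:0  d9:0  d10:0  d11:0.
Shift D→4, A→8.
Schedule B@1, D@4, A@8, C@1: d1:3  d2:3  d3:2  d4:3  d5:3  d6:3  d7:3  d8:3  d9:3  d10:3  d11:0 — peak 3.
Total mover-days = 29 over 11 days ⇒ peak ≥ ⌈29/11⌉ = 3, so 3 is optimal.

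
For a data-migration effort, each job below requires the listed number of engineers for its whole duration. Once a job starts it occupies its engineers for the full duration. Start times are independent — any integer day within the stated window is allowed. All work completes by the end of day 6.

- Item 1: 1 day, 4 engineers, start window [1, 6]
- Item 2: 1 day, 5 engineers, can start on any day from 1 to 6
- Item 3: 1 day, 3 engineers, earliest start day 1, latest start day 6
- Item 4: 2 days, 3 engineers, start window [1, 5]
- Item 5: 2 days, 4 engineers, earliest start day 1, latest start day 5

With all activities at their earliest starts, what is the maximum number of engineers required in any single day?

Early-start schedule: Item 1@1, Item 2@1, Item 3@1, Item 4@1, Item 5@1.
Load per day: day 1: 19, day 2: 7, day 3: 0, day 4: 0, day 5: 0, day 6: 0.
Peak is 19.

19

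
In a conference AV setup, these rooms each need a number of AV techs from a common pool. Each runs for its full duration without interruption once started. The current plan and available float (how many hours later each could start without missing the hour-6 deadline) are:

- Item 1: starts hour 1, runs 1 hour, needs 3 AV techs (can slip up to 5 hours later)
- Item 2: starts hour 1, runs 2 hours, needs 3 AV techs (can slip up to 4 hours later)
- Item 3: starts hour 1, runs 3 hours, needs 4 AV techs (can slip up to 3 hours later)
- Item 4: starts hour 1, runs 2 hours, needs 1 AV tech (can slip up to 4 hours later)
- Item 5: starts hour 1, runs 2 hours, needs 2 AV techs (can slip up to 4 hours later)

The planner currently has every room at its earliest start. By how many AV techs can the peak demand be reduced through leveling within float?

Early-start peak: h1:13  h2:10  h3:4  h4:0  h5:0  h6:0 ⇒ 13.
Leveled (Item 1@1, Item 2@2, Item 3@4, Item 4@3, Item 5@1): h1:5  h2:5  h3:4  h4:5  h5:4  h6:4 ⇒ 5.
Reduction 13 − 5 = 8.

8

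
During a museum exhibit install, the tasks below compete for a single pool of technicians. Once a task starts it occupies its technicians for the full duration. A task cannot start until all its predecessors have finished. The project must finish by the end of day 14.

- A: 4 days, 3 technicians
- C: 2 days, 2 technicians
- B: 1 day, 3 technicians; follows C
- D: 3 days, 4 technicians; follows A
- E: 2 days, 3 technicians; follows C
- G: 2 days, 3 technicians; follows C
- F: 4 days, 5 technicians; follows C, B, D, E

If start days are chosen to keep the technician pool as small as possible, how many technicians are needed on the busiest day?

6

Early-start (A@1, C@1, B@3, D@5, E@3, G@3, F@8) gives peak 12: d1:5  d2:5  d3:12  d4:9  d5:4  d6:4  d7:4  d8:5  d9:5  d10:5  d11:5  d12:0  d13:0  d14:0.
Shift E→8, G→8, F→10.
Schedule A@1, C@1, B@3, D@5, E@8, G@8, F@10: d1:5  d2:5  d3:6  d4:3  d5:4  d6:4  d7:4  d8:6  d9:6  d10:5  d11:5  d12:5  d13:5  d14:0 — peak 6.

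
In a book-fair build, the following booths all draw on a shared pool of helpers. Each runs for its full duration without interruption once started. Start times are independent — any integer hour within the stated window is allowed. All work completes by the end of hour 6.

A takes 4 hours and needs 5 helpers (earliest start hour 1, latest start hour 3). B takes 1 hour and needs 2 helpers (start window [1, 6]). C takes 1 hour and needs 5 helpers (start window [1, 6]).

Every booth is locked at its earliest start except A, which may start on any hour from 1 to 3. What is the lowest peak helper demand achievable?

A@1: h1:12  h2:5  h3:5  h4:5  h5:0  h6:0 → peak 12
A@2: h1:7  h2:5  h3:5  h4:5  h5:5  h6:0 → peak 7
A@3: h1:7  h2:0  h3:5  h4:5  h5:5  h6:5 → peak 7
Best is A@2, peak 7.

7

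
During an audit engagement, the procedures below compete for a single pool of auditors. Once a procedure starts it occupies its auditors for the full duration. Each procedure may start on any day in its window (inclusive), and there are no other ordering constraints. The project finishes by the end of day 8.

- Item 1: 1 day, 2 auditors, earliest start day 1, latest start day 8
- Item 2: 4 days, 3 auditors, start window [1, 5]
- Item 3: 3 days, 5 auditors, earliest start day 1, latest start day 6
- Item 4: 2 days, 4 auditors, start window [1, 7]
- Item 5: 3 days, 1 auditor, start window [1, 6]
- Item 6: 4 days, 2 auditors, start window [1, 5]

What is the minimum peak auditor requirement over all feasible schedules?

7

Early-start (Item 1@1, Item 2@1, Item 3@1, Item 4@1, Item 5@1, Item 6@1) gives peak 17: d1:17  d2:15  d3:11  d4:5  d5:0  d6:0  d7:0  d8:0.
Shift Item 3→6, Item 4→4, Item 6→5.
Schedule Item 1@1, Item 2@1, Item 3@6, Item 4@4, Item 5@1, Item 6@5: d1:6  d2:4  d3:4  d4:7  d5:6  d6:7  d7:7  d8:7 — peak 7.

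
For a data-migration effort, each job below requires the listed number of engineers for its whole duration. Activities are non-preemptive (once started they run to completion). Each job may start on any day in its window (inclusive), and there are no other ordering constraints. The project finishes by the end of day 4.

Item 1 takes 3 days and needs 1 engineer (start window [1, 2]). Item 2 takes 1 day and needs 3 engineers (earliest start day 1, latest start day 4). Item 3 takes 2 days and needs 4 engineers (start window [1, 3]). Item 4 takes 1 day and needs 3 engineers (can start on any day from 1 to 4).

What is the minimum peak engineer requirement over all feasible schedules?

5

Early-start (Item 1@1, Item 2@1, Item 3@1, Item 4@1) gives peak 11: d1:11  d2:5  d3:1  d4:0.
Shift Item 3→2, Item 4→4.
Schedule Item 1@1, Item 2@1, Item 3@2, Item 4@4: d1:4  d2:5  d3:5  d4:3 — peak 5.
Total engineer-days = 17 over 4 days ⇒ peak ≥ ⌈17/4⌉ = 5, so 5 is optimal.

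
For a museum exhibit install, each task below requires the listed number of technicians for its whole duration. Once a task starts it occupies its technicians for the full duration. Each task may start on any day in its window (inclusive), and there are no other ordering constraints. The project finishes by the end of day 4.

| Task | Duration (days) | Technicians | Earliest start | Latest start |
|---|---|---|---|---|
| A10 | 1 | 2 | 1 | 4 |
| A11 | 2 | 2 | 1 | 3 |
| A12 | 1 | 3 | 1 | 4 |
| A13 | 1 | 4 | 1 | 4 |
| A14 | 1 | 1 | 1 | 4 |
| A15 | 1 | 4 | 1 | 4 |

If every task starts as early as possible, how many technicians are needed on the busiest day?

Early-start schedule: A10@1, A11@1, A12@1, A13@1, A14@1, A15@1.
Load per day: day 1: 16, day 2: 2, day 3: 0, day 4: 0.
Peak is 16.

16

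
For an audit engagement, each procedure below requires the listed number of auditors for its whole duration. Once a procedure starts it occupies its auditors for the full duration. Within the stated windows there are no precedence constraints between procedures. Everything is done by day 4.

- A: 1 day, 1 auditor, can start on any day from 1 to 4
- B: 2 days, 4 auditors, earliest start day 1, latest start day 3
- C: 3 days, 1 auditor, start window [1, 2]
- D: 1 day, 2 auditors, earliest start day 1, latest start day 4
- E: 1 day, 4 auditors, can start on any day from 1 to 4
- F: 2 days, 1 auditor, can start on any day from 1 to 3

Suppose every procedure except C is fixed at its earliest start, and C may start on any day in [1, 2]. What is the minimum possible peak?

12

C@1: d1:13  d2:6  d3:1  d4:0 → peak 13
C@2: d1:12  d2:6  d3:1  d4:1 → peak 12
Best is C@2, peak 12.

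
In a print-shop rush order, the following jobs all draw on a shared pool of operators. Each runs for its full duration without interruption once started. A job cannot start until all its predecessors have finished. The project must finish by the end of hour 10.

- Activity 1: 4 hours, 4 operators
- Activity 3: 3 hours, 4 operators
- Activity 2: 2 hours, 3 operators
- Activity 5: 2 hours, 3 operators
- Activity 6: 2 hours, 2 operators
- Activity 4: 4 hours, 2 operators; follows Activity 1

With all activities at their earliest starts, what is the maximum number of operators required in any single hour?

Early-start schedule: Activity 1@1, Activity 3@1, Activity 2@1, Activity 5@1, Activity 6@1, Activity 4@5.
Load per hour: hour 1: 16, hour 2: 16, hour 3: 8, hour 4: 4, hour 5: 2, hour 6: 2, hour 7: 2, hour 8: 2, hour 9: 0, hour 10: 0.
Peak is 16.

16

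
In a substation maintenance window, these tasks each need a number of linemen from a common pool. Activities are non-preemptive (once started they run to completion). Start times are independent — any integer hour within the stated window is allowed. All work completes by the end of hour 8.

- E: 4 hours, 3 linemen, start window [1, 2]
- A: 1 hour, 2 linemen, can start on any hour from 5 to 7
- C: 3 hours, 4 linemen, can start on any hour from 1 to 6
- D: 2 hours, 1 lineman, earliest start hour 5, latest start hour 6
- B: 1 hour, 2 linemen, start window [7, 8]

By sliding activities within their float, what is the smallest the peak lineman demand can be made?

6

Early-start (E@1, A@5, C@1, D@5, B@7) gives peak 7: h1:7  h2:7  h3:7  h4:3  h5:3  h6:1  h7:2  h8:0.
Shift C→5, D→6, B→8.
Schedule E@1, A@5, C@5, D@6, B@8: h1:3  h2:3  h3:3  h4:3  h5:6  h6:5  h7:5  h8:2 — peak 6.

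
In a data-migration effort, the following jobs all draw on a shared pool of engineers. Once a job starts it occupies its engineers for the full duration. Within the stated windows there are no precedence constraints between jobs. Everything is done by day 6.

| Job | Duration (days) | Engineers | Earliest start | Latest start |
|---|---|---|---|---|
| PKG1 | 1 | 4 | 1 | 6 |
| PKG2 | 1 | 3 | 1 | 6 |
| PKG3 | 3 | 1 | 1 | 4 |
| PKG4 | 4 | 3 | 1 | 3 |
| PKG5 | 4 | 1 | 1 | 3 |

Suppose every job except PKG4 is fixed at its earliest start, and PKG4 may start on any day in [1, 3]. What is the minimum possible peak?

9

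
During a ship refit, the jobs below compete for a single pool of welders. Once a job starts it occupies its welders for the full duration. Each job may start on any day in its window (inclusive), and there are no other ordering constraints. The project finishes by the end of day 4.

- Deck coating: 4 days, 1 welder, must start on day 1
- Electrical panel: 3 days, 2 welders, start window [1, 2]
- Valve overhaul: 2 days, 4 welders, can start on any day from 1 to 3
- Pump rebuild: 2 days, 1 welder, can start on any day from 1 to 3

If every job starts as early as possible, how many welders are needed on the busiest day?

8

Early-start schedule: Deck coating@1, Electrical panel@1, Valve overhaul@1, Pump rebuild@1.
Load per day: day 1: 8, day 2: 8, day 3: 3, day 4: 1.
Peak is 8.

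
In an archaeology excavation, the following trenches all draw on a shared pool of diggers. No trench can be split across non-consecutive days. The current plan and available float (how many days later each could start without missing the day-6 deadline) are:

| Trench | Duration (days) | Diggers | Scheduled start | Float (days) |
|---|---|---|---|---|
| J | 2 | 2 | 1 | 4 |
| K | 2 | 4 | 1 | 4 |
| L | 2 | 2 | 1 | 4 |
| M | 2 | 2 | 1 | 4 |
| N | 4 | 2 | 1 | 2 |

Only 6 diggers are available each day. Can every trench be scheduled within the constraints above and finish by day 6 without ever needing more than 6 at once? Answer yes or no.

yes

Schedule J@1, K@1, L@3, M@3, N@3: d1:6  d2:6  d3:6  d4:6  d5:2  d6:2 — peak 6 ≤ 6.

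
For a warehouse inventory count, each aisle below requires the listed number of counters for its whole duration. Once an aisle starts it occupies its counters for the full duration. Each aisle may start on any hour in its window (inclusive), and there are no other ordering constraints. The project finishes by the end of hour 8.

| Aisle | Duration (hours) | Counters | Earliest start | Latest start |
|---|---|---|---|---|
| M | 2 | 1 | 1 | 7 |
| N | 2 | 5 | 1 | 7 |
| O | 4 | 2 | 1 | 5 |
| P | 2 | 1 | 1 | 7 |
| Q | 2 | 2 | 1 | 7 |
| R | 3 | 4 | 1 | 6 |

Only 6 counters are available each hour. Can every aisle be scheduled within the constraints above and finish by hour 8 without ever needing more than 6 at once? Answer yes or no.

Schedule M@1, N@1, O@3, P@3, Q@3, R@5: h1:6  h2:6  h3:5  h4:5  h5:6  h6:6  h7:4  h8:0 — peak 6 ≤ 6.

yes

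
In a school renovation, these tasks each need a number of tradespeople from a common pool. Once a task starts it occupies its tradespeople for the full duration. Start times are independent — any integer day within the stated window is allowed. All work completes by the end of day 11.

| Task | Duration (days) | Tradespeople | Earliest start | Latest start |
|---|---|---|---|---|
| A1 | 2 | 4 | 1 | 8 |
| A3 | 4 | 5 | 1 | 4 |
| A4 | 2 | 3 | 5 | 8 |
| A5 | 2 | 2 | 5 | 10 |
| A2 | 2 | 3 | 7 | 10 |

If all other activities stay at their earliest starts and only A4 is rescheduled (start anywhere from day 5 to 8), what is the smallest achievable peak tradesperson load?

9

A4@5: d1:9  d2:9  d3:5  d4:5  d5:5  d6:5  d7:3  d8:3  d9:0  d10:0  d11:0 → peak 9
A4@6: d1:9  d2:9  d3:5  d4:5  d5:2  d6:5  d7:6  d8:3  d9:0  d10:0  d11:0 → peak 9
A4@7: d1:9  d2:9  d3:5  d4:5  d5:2  d6:2  d7:6  d8:6  d9:0  d10:0  d11:0 → peak 9
A4@8: d1:9  d2:9  d3:5  d4:5  d5:2  d6:2  d7:3  d8:6  d9:3  d10:0  d11:0 → peak 9
Best is A4@5, peak 9.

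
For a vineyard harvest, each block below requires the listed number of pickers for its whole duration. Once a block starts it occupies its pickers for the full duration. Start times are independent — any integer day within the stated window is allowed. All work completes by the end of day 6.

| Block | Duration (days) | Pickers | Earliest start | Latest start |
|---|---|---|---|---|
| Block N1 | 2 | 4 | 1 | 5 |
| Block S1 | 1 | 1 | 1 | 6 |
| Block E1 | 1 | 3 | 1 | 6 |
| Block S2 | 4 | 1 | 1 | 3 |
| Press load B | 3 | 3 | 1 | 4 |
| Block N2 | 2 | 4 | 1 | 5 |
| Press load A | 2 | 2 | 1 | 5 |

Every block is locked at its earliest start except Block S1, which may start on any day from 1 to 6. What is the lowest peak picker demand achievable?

17

Block S1@1: d1:18  d2:14  d3:4  d4:1  d5:0  d6:0 → peak 18
Block S1@2: d1:17  d2:15  d3:4  d4:1  d5:0  d6:0 → peak 17
Block S1@3: d1:17  d2:14  d3:5  d4:1  d5:0  d6:0 → peak 17
Block S1@4: d1:17  d2:14  d3:4  d4:2  d5:0  d6:0 → peak 17
Block S1@5: d1:17  d2:14  d3:4  d4:1  d5:1  d6:0 → peak 17
Block S1@6: d1:17  d2:14  d3:4  d4:1  d5:0  d6:1 → peak 17
Best is Block S1@2, peak 17.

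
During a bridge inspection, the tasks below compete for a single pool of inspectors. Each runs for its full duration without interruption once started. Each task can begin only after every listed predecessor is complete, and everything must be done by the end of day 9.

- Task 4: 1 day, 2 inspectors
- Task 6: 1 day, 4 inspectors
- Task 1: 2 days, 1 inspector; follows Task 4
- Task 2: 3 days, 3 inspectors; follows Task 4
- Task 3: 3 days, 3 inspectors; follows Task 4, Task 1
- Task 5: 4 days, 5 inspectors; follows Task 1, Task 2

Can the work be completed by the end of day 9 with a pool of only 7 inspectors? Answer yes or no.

no

The minimum achievable peak is 8; 7 < 8, so no feasible schedule stays within the cap.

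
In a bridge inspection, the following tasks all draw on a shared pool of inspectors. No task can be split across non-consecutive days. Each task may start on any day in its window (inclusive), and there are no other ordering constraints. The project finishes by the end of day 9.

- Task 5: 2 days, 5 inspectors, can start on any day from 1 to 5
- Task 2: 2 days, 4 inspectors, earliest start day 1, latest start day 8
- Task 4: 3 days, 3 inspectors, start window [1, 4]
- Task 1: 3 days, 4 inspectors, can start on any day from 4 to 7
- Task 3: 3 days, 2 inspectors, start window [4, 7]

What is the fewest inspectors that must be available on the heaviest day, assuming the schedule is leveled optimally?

7

Early-start (Task 5@1, Task 2@1, Task 4@1, Task 1@4, Task 3@4) gives peak 12: d1:12  d2:12  d3:3  d4:6  d5:6  d6:6  d7:0  d8:0  d9:0.
Shift Task 2→3, Task 4→3, Task 1→5, Task 3→6.
Schedule Task 5@1, Task 2@3, Task 4@3, Task 1@5, Task 3@6: d1:5  d2:5  d3:7  d4:7  d5:7  d6:6  d7:6  d8:2  d9:0 — peak 7.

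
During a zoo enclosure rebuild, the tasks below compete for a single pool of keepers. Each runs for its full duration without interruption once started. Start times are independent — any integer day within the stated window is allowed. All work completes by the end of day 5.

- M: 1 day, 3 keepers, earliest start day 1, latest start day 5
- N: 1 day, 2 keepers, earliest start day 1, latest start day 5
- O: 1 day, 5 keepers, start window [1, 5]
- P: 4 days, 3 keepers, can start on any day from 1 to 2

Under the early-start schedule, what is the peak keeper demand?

Early-start schedule: M@1, N@1, O@1, P@1.
Load per day: day 1: 13, day 2: 3, day 3: 3, day 4: 3, day 5: 0.
Peak is 13.

13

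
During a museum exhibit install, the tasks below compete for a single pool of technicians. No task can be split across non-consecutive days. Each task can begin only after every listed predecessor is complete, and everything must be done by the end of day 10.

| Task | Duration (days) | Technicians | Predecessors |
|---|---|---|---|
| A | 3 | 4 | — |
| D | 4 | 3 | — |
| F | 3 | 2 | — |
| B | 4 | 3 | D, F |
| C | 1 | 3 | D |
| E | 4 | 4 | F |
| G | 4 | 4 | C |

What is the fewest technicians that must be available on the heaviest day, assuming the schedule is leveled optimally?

Schedule A@1, D@1, F@1, B@5, C@5, E@4, G@6: d1:9  d2:9  d3:9  d4:7  d5:10  d6:11  d7:11  d8:7  d9:4  d10:0 — peak 11.

11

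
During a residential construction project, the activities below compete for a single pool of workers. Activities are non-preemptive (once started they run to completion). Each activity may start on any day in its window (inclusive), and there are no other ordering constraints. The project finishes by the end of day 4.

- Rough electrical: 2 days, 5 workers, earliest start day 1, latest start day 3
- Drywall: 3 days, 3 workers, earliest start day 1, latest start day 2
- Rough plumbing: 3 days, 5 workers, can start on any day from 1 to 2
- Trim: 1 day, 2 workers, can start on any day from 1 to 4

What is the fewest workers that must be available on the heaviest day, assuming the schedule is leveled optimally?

13

Early-start (Rough electrical@1, Drywall@1, Rough plumbing@1, Trim@1) gives peak 15: d1:15  d2:13  d3:8  d4:0.
Shift Trim→3.
Schedule Rough electrical@1, Drywall@1, Rough plumbing@1, Trim@3: d1:13  d2:13  d3:10  d4:0 — peak 13.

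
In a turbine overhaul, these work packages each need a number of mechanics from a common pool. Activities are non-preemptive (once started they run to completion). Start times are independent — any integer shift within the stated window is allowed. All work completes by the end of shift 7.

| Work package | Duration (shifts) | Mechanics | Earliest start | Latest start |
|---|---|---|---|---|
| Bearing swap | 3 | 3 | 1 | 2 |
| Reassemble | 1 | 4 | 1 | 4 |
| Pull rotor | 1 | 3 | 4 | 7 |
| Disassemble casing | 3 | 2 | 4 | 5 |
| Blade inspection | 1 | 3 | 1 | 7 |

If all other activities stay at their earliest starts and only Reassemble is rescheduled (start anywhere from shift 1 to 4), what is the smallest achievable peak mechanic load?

7

Reassemble@1: s1:10  s2:3  s3:3  s4:5  s5:2  s6:2  s7:0 → peak 10
Reassemble@2: s1:6  s2:7  s3:3  s4:5  s5:2  s6:2  s7:0 → peak 7
Reassemble@3: s1:6  s2:3  s3:7  s4:5  s5:2  s6:2  s7:0 → peak 7
Reassemble@4: s1:6  s2:3  s3:3  s4:9  s5:2  s6:2  s7:0 → peak 9
Best is Reassemble@2, peak 7.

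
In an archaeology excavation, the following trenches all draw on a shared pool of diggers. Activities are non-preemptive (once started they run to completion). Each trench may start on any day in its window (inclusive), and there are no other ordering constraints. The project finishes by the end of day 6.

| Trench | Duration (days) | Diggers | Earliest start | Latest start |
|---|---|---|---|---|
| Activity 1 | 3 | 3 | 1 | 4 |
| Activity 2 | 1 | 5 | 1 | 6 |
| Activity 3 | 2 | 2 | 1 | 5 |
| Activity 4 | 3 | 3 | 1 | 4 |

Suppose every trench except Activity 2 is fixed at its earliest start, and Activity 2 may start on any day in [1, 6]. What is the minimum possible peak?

8

Activity 2@1: d1:13  d2:8  d3:6  d4:0  d5:0  d6:0 → peak 13
Activity 2@2: d1:8  d2:13  d3:6  d4:0  d5:0  d6:0 → peak 13
Activity 2@3: d1:8  d2:8  d3:11  d4:0  d5:0  d6:0 → peak 11
Activity 2@4: d1:8  d2:8  d3:6  d4:5  d5:0  d6:0 → peak 8
Activity 2@5: d1:8  d2:8  d3:6  d4:0  d5:5  d6:0 → peak 8
Activity 2@6: d1:8  d2:8  d3:6  d4:0  d5:0  d6:5 → peak 8
Best is Activity 2@4, peak 8.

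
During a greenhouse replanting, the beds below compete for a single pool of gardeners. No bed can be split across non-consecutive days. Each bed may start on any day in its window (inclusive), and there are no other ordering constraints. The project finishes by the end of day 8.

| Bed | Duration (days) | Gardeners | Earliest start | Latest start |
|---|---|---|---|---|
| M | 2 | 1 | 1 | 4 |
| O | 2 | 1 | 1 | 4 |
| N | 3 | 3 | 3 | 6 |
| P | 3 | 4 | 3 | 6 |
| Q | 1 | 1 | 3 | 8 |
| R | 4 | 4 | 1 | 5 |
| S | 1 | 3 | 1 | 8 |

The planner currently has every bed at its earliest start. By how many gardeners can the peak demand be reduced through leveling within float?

5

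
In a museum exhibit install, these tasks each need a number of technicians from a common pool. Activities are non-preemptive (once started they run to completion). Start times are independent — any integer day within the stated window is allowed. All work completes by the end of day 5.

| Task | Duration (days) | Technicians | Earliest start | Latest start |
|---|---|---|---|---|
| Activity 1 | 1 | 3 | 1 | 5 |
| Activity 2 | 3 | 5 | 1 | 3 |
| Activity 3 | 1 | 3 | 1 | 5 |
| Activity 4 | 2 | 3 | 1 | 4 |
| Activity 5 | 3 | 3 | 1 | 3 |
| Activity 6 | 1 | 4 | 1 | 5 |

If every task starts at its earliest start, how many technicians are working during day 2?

At early start, day 2 has: Activity 2, Activity 4, Activity 5.
Demand: 5 + 3 + 3 = 11.

11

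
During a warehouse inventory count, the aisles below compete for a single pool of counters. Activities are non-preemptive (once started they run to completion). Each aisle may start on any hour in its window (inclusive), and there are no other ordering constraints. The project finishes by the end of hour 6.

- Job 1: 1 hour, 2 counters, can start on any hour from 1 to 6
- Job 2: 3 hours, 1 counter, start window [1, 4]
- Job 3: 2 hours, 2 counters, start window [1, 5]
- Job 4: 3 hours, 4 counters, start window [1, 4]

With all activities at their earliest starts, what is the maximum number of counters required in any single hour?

Early-start schedule: Job 1@1, Job 2@1, Job 3@1, Job 4@1.
Load per hour: hour 1: 9, hour 2: 7, hour 3: 5, hour 4: 0, hour 5: 0, hour 6: 0.
Peak is 9.

9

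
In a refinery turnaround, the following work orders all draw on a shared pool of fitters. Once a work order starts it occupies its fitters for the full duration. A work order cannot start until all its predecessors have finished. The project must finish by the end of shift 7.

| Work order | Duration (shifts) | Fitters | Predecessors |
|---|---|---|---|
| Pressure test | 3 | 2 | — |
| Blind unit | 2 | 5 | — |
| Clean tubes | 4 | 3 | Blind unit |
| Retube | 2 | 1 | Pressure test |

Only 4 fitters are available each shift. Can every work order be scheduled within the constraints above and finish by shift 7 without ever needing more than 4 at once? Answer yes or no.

no

Total fitter-shifts = 30; over 7 shifts the average is 30/7 > 4, so some shift must exceed 4.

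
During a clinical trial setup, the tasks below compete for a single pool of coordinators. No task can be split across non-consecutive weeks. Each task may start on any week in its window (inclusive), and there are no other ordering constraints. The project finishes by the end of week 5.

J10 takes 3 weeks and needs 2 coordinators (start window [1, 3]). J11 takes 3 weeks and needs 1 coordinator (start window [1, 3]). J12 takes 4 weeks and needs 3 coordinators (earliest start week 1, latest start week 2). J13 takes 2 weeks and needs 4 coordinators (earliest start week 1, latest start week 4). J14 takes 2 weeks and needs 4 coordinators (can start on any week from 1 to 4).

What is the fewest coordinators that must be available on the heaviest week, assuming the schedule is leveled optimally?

Early-start (J10@1, J11@1, J12@1, J13@1, J14@1) gives peak 14: w1:14  w2:14  w3:6  w4:3  w5:0.
Shift J11→3, J14→4.
Schedule J10@1, J11@3, J12@1, J13@1, J14@4: w1:9  w2:9  w3:6  w4:8  w5:5 — peak 9.

9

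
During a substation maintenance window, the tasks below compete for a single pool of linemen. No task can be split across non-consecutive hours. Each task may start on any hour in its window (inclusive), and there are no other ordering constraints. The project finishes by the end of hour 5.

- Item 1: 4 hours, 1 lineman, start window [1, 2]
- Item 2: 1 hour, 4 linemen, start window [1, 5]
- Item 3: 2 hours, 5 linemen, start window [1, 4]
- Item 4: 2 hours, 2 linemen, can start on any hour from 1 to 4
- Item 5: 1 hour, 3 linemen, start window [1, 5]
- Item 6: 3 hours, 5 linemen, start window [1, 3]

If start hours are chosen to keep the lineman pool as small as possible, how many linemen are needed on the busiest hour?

9

Early-start (Item 1@1, Item 2@1, Item 3@1, Item 4@1, Item 5@1, Item 6@1) gives peak 20: h1:20  h2:13  h3:6  h4:1  h5:0.
Shift Item 2→5, Item 5→3, Item 6→3.
Schedule Item 1@1, Item 2@5, Item 3@1, Item 4@1, Item 5@3, Item 6@3: h1:8  h2:8  h3:9  h4:6  h5:9 — peak 9.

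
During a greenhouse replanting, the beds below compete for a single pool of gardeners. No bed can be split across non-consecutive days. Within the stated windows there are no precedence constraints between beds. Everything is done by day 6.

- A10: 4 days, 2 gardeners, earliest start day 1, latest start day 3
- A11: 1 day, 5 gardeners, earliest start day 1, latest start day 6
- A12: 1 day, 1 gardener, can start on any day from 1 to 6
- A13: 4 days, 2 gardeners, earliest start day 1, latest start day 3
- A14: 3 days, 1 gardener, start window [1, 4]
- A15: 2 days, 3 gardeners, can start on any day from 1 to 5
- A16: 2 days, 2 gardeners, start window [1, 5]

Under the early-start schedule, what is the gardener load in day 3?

5

At early start, day 3 has: A10, A13, A14.
Demand: 2 + 2 + 1 = 5.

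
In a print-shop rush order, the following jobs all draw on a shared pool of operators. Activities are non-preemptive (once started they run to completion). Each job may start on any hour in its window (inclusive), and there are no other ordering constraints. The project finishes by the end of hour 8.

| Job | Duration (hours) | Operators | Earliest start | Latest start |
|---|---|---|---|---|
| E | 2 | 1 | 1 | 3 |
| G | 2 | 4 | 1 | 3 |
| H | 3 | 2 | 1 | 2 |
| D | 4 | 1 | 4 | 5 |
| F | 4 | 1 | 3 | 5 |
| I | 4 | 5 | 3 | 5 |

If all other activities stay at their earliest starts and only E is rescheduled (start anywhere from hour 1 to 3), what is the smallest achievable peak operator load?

E@1: h1:7  h2:7  h3:8  h4:7  h5:7  h6:7  h7:1  h8:0 → peak 8
E@2: h1:6  h2:7  h3:9  h4:7  h5:7  h6:7  h7:1  h8:0 → peak 9
E@3: h1:6  h2:6  h3:9  h4:8  h5:7  h6:7  h7:1  h8:0 → peak 9
Best is E@1, peak 8.

8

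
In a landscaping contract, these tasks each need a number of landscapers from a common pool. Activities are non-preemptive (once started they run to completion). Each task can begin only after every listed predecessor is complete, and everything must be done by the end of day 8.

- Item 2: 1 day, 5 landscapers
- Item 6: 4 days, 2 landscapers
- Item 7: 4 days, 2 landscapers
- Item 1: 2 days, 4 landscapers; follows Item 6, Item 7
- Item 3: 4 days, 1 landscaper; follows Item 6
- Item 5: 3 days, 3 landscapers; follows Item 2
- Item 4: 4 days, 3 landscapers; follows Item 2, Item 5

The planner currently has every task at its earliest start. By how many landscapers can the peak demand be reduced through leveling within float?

Early-start peak: d1:9  d2:7  d3:7  d4:7  d5:8  d6:8  d7:4  d8:4 ⇒ 9.
Leveled (Item 2@1, Item 6@1, Item 7@2, Item 1@6, Item 3@5, Item 5@2, Item 4@5): d1:7  d2:7  d3:7  d4:7  d5:6  d6:8  d7:8  d8:4 ⇒ 8.
Reduction 9 − 8 = 1.

1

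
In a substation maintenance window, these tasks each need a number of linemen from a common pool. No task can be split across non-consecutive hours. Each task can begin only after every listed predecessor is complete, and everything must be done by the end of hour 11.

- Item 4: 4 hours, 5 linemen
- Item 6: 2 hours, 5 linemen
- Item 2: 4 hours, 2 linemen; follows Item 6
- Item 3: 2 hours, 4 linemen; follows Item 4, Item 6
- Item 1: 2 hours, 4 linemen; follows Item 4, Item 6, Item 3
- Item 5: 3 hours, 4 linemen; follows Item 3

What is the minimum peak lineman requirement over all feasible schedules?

8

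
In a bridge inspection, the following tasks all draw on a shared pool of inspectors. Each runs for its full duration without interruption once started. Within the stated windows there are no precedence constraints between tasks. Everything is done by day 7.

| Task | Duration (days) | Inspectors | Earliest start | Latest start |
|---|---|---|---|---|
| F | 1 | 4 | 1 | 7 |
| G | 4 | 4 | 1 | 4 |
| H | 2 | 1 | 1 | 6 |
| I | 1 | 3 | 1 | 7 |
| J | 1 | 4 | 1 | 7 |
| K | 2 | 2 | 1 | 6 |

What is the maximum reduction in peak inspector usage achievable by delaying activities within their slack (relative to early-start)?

12

Early-start peak: d1:18  d2:7  d3:4  d4:4  d5:0  d6:0  d7:0 ⇒ 18.
Leveled (F@1, G@2, H@1, I@6, J@7, K@3): d1:5  d2:5  d3:6  d4:6  d5:4  d6:3  d7:4 ⇒ 6.
Reduction 18 − 6 = 12.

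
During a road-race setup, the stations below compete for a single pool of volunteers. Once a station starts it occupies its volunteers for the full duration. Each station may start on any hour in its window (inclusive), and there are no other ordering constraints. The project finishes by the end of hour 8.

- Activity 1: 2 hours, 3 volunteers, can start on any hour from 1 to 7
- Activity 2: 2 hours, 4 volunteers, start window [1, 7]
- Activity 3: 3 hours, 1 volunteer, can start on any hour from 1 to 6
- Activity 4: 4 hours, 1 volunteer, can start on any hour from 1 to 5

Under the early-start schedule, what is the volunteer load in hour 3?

2

At early start, hour 3 has: Activity 3, Activity 4.
Demand: 1 + 1 = 2.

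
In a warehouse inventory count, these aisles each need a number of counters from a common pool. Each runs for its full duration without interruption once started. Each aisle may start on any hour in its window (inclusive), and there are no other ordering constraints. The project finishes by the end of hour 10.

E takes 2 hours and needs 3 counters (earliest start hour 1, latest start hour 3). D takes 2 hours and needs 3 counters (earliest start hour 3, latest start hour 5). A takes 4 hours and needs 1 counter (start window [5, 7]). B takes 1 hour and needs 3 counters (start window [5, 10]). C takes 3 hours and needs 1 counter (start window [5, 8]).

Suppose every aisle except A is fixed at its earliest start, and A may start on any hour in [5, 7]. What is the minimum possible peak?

A@5: h1:3  h2:3  h3:3  h4:3  h5:5  h6:2  h7:2  h8:1  h9:0  h10:0 → peak 5
A@6: h1:3  h2:3  h3:3  h4:3  h5:4  h6:2  h7:2  h8:1  h9:1  h10:0 → peak 4
A@7: h1:3  h2:3  h3:3  h4:3  h5:4  h6:1  h7:2  h8:1  h9:1  h10:1 → peak 4
Best is A@6, peak 4.

4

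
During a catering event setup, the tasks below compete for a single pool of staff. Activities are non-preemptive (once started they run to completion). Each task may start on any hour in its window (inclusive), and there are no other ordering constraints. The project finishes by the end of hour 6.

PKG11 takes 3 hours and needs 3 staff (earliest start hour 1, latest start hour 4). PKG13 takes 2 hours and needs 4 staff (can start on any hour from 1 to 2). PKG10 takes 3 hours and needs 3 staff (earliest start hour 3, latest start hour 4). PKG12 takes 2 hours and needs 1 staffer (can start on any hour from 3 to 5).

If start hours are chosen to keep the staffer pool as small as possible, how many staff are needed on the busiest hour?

7

Schedule PKG11@1, PKG13@1, PKG10@3, PKG12@3: h1:7  h2:7  h3:7  h4:4  h5:3  h6:0 — peak 7.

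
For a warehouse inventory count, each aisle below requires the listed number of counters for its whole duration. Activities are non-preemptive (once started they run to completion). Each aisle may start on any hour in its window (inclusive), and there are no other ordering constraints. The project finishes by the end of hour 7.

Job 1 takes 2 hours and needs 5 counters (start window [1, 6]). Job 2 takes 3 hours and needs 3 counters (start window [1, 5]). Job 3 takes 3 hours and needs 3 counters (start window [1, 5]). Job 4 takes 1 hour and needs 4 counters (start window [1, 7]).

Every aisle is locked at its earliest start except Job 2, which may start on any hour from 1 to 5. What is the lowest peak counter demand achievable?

12

Job 2@1: h1:15  h2:11  h3:6  h4:0  h5:0  h6:0  h7:0 → peak 15
Job 2@2: h1:12  h2:11  h3:6  h4:3  h5:0  h6:0  h7:0 → peak 12
Job 2@3: h1:12  h2:8  h3:6  h4:3  h5:3  h6:0  h7:0 → peak 12
Job 2@4: h1:12  h2:8  h3:3  h4:3  h5:3  h6:3  h7:0 → peak 12
Job 2@5: h1:12  h2:8  h3:3  h4:0  h5:3  h6:3  h7:3 → peak 12
Best is Job 2@2, peak 12.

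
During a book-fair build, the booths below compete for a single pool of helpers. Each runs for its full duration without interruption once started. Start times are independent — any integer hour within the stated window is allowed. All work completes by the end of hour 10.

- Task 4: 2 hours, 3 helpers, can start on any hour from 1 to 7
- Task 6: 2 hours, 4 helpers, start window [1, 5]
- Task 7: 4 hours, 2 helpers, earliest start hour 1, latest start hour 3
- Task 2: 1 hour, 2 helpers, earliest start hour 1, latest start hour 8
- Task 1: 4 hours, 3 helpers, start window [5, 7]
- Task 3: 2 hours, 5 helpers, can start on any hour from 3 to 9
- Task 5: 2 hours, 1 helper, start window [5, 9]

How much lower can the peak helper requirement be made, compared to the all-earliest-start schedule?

Early-start peak: h1:11  h2:9  h3:7  h4:7  h5:4  h6:4  h7:3  h8:3  h9:0  h10:0 ⇒ 11.
Leveled (Task 4@1, Task 6@3, Task 7@1, Task 2@5, Task 1@5, Task 3@9, Task 5@5): h1:5  h2:5  h3:6  h4:6  h5:6  h6:4  h7:3  h8:3  h9:5  h10:5 ⇒ 6.
Reduction 11 − 6 = 5.

5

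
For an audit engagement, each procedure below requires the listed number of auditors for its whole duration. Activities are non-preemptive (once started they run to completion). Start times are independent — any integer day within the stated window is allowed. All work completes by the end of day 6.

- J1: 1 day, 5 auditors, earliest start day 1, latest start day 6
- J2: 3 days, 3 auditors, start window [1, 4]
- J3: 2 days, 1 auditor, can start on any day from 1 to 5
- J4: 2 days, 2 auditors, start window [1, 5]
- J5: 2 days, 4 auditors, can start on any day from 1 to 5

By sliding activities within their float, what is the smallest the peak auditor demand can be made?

Early-start (J1@1, J2@1, J3@1, J4@1, J5@1) gives peak 15: d1:15  d2:10  d3:3  d4:0  d5:0  d6:0.
Shift J2→2, J3→4, J4→2, J5→5.
Schedule J1@1, J2@2, J3@4, J4@2, J5@5: d1:5  d2:5  d3:5  d4:4  d5:5  d6:4 — peak 5.
Total auditor-days = 28 over 6 days ⇒ peak ≥ ⌈28/6⌉ = 5, so 5 is optimal.

5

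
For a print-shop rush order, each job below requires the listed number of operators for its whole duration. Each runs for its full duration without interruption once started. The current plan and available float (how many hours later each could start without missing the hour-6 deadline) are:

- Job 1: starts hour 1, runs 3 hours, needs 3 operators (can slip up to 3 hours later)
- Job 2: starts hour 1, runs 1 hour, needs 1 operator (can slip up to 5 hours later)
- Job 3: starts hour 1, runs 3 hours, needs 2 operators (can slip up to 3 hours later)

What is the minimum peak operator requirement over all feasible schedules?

Early-start (Job 1@1, Job 2@1, Job 3@1) gives peak 6: h1:6  h2:5  h3:5  h4:0  h5:0  h6:0.
Shift Job 2→4, Job 3→4.
Schedule Job 1@1, Job 2@4, Job 3@4: h1:3  h2:3  h3:3  h4:3  h5:2  h6:2 — peak 3.
Total operator-hours = 16 over 6 hours ⇒ peak ≥ ⌈16/6⌉ = 3, so 3 is optimal.

3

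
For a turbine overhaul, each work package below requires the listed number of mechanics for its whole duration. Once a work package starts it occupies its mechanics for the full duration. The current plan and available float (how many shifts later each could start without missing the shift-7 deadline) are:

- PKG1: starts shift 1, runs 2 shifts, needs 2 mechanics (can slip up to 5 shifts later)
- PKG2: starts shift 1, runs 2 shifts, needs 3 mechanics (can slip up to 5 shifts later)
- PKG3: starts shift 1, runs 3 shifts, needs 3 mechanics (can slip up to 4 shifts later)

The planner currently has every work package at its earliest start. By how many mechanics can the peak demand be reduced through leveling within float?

5

Early-start peak: s1:8  s2:8  s3:3  s4:0  s5:0  s6:0  s7:0 ⇒ 8.
Leveled (PKG1@1, PKG2@3, PKG3@5): s1:2  s2:2  s3:3  s4:3  s5:3  s6:3  s7:3 ⇒ 3.
Reduction 8 − 3 = 5.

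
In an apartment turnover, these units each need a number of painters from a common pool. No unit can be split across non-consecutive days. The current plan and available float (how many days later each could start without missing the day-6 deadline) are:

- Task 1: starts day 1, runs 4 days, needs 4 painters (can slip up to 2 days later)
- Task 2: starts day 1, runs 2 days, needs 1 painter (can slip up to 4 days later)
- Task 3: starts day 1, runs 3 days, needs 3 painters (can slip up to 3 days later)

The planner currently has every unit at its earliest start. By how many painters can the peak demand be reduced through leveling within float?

Early-start peak: d1:8  d2:8  d3:7  d4:4  d5:0  d6:0 ⇒ 8.
Leveled (Task 1@1, Task 2@1, Task 3@3): d1:5  d2:5  d3:7  d4:7  d5:3  d6:0 ⇒ 7.
Reduction 8 − 7 = 1.

1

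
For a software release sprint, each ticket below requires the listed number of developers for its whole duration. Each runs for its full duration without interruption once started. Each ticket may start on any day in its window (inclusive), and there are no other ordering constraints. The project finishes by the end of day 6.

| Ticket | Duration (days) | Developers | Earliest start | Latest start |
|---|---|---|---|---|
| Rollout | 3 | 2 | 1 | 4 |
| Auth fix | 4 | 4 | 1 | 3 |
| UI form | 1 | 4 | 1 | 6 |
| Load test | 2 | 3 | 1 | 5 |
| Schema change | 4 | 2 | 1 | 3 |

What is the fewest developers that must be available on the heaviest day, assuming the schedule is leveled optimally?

Early-start (Rollout@1, Auth fix@1, UI form@1, Load test@1, Schema change@1) gives peak 15: d1:15  d2:11  d3:8  d4:6  d5:0  d6:0.
Shift UI form→5, Load test→5.
Schedule Rollout@1, Auth fix@1, UI form@5, Load test@5, Schema change@1: d1:8  d2:8  d3:8  d4:6  d5:7  d6:3 — peak 8.

8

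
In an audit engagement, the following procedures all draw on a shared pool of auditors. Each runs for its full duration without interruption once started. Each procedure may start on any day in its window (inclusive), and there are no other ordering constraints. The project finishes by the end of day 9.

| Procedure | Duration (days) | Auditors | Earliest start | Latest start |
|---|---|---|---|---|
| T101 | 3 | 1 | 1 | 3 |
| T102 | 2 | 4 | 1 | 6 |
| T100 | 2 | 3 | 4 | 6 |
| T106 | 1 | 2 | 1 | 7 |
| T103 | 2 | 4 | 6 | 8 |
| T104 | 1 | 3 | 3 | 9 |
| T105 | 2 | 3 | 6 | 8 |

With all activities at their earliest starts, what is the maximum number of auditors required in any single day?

7

Early-start schedule: T101@1, T102@1, T100@4, T106@1, T103@6, T104@3, T105@6.
Load per day: day 1: 7, day 2: 5, day 3: 4, day 4: 3, day 5: 3, day 6: 7, day 7: 7, day 8: 0, day 9: 0.
Peak is 7.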